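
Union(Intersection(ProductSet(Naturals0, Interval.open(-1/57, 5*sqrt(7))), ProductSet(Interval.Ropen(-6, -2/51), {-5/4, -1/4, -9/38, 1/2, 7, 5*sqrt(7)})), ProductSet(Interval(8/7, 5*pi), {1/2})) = ProductSet(Interval(8/7, 5*pi), {1/2})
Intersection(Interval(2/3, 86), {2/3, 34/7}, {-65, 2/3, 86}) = {2/3}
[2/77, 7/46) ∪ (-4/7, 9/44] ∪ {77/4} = (-4/7, 9/44] ∪ {77/4}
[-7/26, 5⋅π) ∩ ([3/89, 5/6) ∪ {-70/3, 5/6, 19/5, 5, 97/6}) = [3/89, 5/6] ∪ {19/5, 5}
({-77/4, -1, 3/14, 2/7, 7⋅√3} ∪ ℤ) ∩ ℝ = ℤ ∪ {-77/4, 3/14, 2/7, 7⋅√3}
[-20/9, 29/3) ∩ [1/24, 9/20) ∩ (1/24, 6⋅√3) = (1/24, 9/20)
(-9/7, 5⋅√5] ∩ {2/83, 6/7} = {2/83, 6/7}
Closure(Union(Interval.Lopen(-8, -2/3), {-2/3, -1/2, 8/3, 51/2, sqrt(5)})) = Union({-1/2, 8/3, 51/2, sqrt(5)}, Interval(-8, -2/3))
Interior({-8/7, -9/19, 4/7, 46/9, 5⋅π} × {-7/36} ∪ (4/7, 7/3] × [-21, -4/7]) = (4/7, 7/3) × (-21, -4/7)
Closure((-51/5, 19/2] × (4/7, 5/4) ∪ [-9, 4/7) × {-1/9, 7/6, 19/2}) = ({-51/5, 19/2} × [4/7, 5/4]) ∪ ([-51/5, 19/2] × {4/7, 5/4}) ∪ ([-9, 4/7] × {-1/9, 19/2}) ∪ ([-9, 4/7) × {-1/9, 7/6, 19/2}) ∪ ((-51/5, 19/2] × (4/7, 5/4))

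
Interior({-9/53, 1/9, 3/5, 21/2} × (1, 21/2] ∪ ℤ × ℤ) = ∅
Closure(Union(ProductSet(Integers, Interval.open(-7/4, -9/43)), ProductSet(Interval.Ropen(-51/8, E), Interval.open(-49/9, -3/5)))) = Union(ProductSet(Complement(Integers, Interval.open(-51/8, E)), Interval(-7/4, -9/43)), ProductSet({-51/8, E}, Interval(-49/9, -3/5)), ProductSet(Integers, Interval.Lopen(-7/4, -9/43)), ProductSet(Interval(-51/8, E), {-49/9, -3/5}), ProductSet(Interval.Ropen(-51/8, E), Interval.open(-49/9, -3/5)))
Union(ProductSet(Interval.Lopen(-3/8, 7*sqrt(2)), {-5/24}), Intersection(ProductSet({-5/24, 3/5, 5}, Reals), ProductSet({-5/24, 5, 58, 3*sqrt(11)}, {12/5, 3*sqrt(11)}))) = Union(ProductSet({-5/24, 5}, {12/5, 3*sqrt(11)}), ProductSet(Interval.Lopen(-3/8, 7*sqrt(2)), {-5/24}))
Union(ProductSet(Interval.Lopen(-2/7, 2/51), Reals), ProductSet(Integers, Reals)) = ProductSet(Union(Integers, Interval.Lopen(-2/7, 2/51)), Reals)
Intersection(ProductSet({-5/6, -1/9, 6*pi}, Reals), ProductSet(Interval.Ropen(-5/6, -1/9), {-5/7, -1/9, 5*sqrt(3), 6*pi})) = ProductSet({-5/6}, {-5/7, -1/9, 5*sqrt(3), 6*pi})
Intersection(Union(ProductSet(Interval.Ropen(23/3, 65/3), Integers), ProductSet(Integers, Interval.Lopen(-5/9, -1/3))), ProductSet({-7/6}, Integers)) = EmptySet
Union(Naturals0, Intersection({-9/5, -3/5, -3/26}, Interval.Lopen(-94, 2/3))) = Union({-9/5, -3/5, -3/26}, Naturals0)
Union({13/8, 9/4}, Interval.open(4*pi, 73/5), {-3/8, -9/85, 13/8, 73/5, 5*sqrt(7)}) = Union({-3/8, -9/85, 13/8, 9/4}, Interval.Lopen(4*pi, 73/5))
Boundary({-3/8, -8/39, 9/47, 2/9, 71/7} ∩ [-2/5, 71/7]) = {-3/8, -8/39, 9/47, 2/9, 71/7}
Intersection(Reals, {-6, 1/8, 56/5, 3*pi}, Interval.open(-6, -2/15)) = EmptySet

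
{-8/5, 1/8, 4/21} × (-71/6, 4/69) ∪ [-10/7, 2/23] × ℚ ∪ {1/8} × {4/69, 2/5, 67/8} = ({1/8} × {4/69, 2/5, 67/8}) ∪ ([-10/7, 2/23] × ℚ) ∪ ({-8/5, 1/8, 4/21} × (-71/6, 4/69))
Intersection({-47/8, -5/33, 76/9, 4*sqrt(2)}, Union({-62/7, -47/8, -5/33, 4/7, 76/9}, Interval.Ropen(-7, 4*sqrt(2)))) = {-47/8, -5/33, 76/9}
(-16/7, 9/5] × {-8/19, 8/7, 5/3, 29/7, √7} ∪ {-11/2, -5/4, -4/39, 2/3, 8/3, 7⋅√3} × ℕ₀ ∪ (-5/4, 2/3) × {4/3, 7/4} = ((-5/4, 2/3) × {4/3, 7/4}) ∪ ({-11/2, -5/4, -4/39, 2/3, 8/3, 7⋅√3} × ℕ₀) ∪ ((-16/7, 9/5] × {-8/19, 8/7, 5/3, 29/7, √7})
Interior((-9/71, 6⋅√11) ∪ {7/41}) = (-9/71, 6⋅√11)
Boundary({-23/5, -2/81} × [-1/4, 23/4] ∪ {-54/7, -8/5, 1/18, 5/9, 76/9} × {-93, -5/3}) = ({-23/5, -2/81} × [-1/4, 23/4]) ∪ ({-54/7, -8/5, 1/18, 5/9, 76/9} × {-93, -5/3})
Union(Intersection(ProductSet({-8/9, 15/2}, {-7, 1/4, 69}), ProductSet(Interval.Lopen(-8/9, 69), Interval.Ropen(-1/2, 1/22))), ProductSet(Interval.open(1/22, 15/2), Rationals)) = ProductSet(Interval.open(1/22, 15/2), Rationals)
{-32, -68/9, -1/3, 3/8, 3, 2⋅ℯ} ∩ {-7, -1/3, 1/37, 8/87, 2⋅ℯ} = {-1/3, 2⋅ℯ}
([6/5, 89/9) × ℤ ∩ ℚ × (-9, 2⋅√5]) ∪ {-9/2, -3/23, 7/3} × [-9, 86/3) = ({-9/2, -3/23, 7/3} × [-9, 86/3)) ∪ ((ℚ ∩ [6/5, 89/9)) × {-8, -7, …, 4})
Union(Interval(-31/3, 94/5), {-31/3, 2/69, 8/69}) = Interval(-31/3, 94/5)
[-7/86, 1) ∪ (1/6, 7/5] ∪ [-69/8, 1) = [-69/8, 7/5]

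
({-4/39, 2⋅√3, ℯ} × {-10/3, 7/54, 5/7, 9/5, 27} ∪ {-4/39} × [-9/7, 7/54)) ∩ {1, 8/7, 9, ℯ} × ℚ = {ℯ} × {-10/3, 7/54, 5/7, 9/5, 27}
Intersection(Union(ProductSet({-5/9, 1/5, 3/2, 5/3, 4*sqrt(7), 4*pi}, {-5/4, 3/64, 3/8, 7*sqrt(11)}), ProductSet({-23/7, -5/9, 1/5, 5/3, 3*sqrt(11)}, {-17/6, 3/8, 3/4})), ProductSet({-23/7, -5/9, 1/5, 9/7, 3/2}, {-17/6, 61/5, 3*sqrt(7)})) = ProductSet({-23/7, -5/9, 1/5}, {-17/6})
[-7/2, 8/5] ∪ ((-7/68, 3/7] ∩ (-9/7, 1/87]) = [-7/2, 8/5]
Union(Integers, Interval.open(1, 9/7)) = Union(Integers, Interval.Ropen(1, 9/7))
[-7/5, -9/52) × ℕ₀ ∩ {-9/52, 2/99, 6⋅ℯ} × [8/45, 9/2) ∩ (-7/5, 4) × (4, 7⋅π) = ∅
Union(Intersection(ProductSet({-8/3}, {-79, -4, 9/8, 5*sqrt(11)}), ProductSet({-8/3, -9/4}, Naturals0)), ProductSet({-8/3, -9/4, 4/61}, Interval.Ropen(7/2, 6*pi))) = ProductSet({-8/3, -9/4, 4/61}, Interval.Ropen(7/2, 6*pi))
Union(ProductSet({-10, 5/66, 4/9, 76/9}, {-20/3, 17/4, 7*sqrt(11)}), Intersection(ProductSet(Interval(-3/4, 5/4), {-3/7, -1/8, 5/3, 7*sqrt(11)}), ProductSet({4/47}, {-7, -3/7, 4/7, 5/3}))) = Union(ProductSet({4/47}, {-3/7, 5/3}), ProductSet({-10, 5/66, 4/9, 76/9}, {-20/3, 17/4, 7*sqrt(11)}))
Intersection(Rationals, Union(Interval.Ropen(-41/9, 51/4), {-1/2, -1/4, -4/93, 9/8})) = Intersection(Interval.Ropen(-41/9, 51/4), Rationals)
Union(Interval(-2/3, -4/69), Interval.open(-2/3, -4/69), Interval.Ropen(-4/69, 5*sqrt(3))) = Interval.Ropen(-2/3, 5*sqrt(3))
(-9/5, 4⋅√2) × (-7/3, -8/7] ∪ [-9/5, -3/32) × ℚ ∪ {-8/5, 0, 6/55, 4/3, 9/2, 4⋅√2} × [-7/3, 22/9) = ([-9/5, -3/32) × ℚ) ∪ ((-9/5, 4⋅√2) × (-7/3, -8/7]) ∪ ({-8/5, 0, 6/55, 4/3, 9/2, 4⋅√2} × [-7/3, 22/9))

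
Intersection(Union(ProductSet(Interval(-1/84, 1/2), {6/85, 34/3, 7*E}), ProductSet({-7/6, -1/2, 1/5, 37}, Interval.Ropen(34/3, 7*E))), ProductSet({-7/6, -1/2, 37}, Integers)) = ProductSet({-7/6, -1/2, 37}, Range(12, 20, 1))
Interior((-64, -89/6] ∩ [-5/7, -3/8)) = ∅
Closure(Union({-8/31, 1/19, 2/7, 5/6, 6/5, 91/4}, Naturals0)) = Union({-8/31, 1/19, 2/7, 5/6, 6/5, 91/4}, Naturals0)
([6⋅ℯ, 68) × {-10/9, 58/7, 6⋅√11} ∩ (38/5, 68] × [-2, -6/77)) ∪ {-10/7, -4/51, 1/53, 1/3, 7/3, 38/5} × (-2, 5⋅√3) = ([6⋅ℯ, 68) × {-10/9}) ∪ ({-10/7, -4/51, 1/53, 1/3, 7/3, 38/5} × (-2, 5⋅√3))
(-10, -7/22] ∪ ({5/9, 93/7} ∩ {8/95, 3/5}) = (-10, -7/22]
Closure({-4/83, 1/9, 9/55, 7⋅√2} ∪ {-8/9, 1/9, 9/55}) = {-8/9, -4/83, 1/9, 9/55, 7⋅√2}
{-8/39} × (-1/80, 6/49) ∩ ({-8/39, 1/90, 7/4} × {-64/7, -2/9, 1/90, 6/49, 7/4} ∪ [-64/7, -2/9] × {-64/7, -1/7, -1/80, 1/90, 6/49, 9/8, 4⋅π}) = {-8/39} × {1/90}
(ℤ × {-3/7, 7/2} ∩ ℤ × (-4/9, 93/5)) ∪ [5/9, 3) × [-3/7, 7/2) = (ℤ × {-3/7, 7/2}) ∪ ([5/9, 3) × [-3/7, 7/2))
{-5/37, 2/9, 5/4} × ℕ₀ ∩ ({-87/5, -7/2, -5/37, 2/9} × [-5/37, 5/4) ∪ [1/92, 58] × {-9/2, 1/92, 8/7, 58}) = ({2/9, 5/4} × {58}) ∪ ({-5/37, 2/9} × {0, 1})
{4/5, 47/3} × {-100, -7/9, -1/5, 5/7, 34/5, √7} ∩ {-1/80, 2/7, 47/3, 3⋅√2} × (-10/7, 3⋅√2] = {47/3} × {-7/9, -1/5, 5/7, √7}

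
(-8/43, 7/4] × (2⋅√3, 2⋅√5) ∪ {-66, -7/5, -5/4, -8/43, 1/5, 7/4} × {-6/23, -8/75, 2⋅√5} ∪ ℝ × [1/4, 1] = (ℝ × [1/4, 1]) ∪ ({-66, -7/5, -5/4, -8/43, 1/5, 7/4} × {-6/23, -8/75, 2⋅√5}) ∪ ((-8/43, 7/4] × (2⋅√3, 2⋅√5))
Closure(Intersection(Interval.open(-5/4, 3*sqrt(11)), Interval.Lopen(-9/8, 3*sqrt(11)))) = Interval(-9/8, 3*sqrt(11))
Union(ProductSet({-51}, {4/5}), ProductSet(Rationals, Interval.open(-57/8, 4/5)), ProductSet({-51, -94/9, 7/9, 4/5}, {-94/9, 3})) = Union(ProductSet({-51}, {4/5}), ProductSet({-51, -94/9, 7/9, 4/5}, {-94/9, 3}), ProductSet(Rationals, Interval.open(-57/8, 4/5)))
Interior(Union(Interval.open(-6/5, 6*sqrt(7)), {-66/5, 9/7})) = Interval.open(-6/5, 6*sqrt(7))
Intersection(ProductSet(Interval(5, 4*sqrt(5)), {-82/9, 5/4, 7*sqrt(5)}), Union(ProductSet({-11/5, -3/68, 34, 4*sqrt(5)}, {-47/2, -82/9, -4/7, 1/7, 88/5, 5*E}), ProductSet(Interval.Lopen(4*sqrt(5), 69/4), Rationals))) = ProductSet({4*sqrt(5)}, {-82/9})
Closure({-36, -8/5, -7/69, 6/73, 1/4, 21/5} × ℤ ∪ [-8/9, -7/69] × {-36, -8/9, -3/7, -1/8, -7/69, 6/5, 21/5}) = ({-36, -8/5, -7/69, 6/73, 1/4, 21/5} × ℤ) ∪ ([-8/9, -7/69] × {-36, -8/9, -3/7, -1/8, -7/69, 6/5, 21/5})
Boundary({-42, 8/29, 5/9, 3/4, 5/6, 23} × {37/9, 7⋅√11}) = {-42, 8/29, 5/9, 3/4, 5/6, 23} × {37/9, 7⋅√11}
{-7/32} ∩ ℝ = {-7/32}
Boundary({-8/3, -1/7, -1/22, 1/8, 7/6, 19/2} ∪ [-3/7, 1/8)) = {-8/3, -3/7, 1/8, 7/6, 19/2}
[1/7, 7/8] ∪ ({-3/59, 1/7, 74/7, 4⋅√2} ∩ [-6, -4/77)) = [1/7, 7/8]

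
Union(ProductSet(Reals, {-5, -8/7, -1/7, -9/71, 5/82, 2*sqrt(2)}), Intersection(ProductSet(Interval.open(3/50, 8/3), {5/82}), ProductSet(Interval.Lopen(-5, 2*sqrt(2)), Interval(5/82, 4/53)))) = ProductSet(Reals, {-5, -8/7, -1/7, -9/71, 5/82, 2*sqrt(2)})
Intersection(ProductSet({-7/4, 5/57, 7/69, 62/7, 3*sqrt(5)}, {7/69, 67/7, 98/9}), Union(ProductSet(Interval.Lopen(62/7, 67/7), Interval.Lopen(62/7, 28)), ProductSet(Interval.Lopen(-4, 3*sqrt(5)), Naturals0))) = EmptySet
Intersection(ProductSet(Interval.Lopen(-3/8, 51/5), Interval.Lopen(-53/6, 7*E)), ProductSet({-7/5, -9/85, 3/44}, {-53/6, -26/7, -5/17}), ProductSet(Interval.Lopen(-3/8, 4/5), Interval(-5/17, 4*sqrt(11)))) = ProductSet({-9/85, 3/44}, {-5/17})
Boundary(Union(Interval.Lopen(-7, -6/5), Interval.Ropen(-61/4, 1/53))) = {-61/4, 1/53}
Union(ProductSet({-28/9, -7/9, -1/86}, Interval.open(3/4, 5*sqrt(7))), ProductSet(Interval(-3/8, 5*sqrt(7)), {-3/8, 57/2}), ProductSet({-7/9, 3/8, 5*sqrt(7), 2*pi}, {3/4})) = Union(ProductSet({-28/9, -7/9, -1/86}, Interval.open(3/4, 5*sqrt(7))), ProductSet({-7/9, 3/8, 5*sqrt(7), 2*pi}, {3/4}), ProductSet(Interval(-3/8, 5*sqrt(7)), {-3/8, 57/2}))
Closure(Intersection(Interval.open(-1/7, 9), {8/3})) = {8/3}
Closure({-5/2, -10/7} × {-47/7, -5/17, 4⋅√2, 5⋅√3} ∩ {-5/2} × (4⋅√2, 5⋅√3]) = {-5/2} × {5⋅√3}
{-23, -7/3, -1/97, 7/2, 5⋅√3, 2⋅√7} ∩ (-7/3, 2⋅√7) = {-1/97, 7/2}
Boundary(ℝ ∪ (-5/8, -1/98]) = ∅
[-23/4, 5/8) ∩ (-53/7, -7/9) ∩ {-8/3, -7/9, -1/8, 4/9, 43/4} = {-8/3}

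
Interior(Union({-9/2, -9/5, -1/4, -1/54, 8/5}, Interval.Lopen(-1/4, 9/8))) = Interval.open(-1/4, 9/8)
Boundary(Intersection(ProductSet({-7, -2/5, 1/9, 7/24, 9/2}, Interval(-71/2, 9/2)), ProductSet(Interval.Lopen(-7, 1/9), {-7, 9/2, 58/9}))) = ProductSet({-2/5, 1/9}, {-7, 9/2})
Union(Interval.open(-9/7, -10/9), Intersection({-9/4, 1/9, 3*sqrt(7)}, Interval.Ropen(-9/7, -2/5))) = Interval.open(-9/7, -10/9)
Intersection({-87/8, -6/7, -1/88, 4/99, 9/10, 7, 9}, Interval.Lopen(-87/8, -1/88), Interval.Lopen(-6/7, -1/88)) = {-1/88}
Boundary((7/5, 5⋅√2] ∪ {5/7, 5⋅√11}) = {5/7, 7/5, 5⋅√11, 5⋅√2}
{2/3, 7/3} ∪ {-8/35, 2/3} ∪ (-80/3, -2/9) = (-80/3, -2/9) ∪ {2/3, 7/3}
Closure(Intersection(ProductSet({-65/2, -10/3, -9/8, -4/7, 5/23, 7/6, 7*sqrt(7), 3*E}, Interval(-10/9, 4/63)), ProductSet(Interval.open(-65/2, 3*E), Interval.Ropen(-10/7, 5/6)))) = ProductSet({-10/3, -9/8, -4/7, 5/23, 7/6}, Interval(-10/9, 4/63))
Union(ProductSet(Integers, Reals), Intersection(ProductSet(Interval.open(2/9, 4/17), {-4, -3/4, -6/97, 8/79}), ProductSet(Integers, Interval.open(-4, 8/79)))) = ProductSet(Integers, Reals)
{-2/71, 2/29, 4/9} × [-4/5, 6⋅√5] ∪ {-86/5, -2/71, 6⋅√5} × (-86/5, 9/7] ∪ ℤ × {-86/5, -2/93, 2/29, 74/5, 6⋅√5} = (ℤ × {-86/5, -2/93, 2/29, 74/5, 6⋅√5}) ∪ ({-86/5, -2/71, 6⋅√5} × (-86/5, 9/7]) ∪ ({-2/71, 2/29, 4/9} × [-4/5, 6⋅√5])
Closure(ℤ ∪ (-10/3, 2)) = ℤ ∪ [-10/3, 2]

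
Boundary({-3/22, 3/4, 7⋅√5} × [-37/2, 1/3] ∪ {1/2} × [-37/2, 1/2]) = ({1/2} × [-37/2, 1/2]) ∪ ({-3/22, 3/4, 7⋅√5} × [-37/2, 1/3])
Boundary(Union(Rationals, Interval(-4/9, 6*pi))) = Union(Interval(-oo, -4/9), Interval(6*pi, oo))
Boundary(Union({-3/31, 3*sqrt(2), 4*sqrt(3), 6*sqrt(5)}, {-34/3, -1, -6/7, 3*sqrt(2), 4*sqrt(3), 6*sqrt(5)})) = {-34/3, -1, -6/7, -3/31, 3*sqrt(2), 4*sqrt(3), 6*sqrt(5)}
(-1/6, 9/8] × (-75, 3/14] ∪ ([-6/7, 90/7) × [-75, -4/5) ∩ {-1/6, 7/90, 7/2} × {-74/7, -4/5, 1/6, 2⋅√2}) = ({-1/6, 7/90, 7/2} × {-74/7}) ∪ ((-1/6, 9/8] × (-75, 3/14])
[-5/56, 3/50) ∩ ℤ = {0}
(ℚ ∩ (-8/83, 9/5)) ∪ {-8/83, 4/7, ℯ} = {-8/83, ℯ} ∪ (ℚ ∩ (-8/83, 9/5))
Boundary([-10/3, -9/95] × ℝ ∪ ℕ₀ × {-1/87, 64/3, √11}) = ({-10/3, -9/95} × ℝ) ∪ ((ℕ₀ \ (-10/3, -9/95)) × {-1/87, 64/3, √11})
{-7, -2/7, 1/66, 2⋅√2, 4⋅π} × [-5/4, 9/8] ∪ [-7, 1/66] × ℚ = ([-7, 1/66] × ℚ) ∪ ({-7, -2/7, 1/66, 2⋅√2, 4⋅π} × [-5/4, 9/8])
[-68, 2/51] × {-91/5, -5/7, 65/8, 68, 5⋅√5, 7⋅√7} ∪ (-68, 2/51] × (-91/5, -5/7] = ((-68, 2/51] × (-91/5, -5/7]) ∪ ([-68, 2/51] × {-91/5, -5/7, 65/8, 68, 5⋅√5, 7⋅√7})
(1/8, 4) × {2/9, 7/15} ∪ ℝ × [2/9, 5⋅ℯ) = ℝ × [2/9, 5⋅ℯ)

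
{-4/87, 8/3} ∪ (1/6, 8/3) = {-4/87} ∪ (1/6, 8/3]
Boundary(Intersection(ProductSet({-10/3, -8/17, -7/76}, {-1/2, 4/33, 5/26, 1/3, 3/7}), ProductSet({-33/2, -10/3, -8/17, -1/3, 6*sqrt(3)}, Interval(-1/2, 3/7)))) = ProductSet({-10/3, -8/17}, {-1/2, 4/33, 5/26, 1/3, 3/7})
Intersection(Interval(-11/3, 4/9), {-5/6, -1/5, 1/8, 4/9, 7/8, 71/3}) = {-5/6, -1/5, 1/8, 4/9}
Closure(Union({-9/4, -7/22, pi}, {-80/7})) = {-80/7, -9/4, -7/22, pi}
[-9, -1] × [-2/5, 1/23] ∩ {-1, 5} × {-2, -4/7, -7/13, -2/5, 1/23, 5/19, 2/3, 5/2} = {-1} × {-2/5, 1/23}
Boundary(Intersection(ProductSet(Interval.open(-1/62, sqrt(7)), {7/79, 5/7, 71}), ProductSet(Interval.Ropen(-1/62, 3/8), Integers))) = ProductSet(Interval(-1/62, 3/8), {71})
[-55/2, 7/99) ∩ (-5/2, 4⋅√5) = (-5/2, 7/99)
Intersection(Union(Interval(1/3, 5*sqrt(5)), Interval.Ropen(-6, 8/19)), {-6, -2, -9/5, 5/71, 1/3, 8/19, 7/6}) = {-6, -2, -9/5, 5/71, 1/3, 8/19, 7/6}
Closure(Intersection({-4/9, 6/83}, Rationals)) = {-4/9, 6/83}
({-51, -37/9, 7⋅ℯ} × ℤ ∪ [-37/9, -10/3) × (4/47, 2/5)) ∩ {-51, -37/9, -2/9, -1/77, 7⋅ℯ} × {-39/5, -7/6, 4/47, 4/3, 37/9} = ∅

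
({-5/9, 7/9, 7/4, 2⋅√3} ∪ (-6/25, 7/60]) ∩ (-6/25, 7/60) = (-6/25, 7/60)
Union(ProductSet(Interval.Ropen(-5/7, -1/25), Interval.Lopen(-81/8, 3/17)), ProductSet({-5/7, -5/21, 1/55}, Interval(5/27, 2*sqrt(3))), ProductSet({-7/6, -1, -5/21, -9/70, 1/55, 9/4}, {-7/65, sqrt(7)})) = Union(ProductSet({-5/7, -5/21, 1/55}, Interval(5/27, 2*sqrt(3))), ProductSet({-7/6, -1, -5/21, -9/70, 1/55, 9/4}, {-7/65, sqrt(7)}), ProductSet(Interval.Ropen(-5/7, -1/25), Interval.Lopen(-81/8, 3/17)))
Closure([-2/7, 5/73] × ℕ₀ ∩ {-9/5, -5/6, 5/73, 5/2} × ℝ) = {5/73} × ℕ₀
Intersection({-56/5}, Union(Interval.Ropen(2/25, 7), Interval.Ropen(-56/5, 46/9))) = {-56/5}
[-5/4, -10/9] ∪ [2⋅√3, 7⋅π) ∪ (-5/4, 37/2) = [-5/4, 7⋅π)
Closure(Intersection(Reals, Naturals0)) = Naturals0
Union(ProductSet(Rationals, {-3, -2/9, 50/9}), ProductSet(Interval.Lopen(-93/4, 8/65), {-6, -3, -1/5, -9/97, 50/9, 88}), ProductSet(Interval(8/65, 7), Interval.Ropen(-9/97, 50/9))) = Union(ProductSet(Interval.Lopen(-93/4, 8/65), {-6, -3, -1/5, -9/97, 50/9, 88}), ProductSet(Interval(8/65, 7), Interval.Ropen(-9/97, 50/9)), ProductSet(Rationals, {-3, -2/9, 50/9}))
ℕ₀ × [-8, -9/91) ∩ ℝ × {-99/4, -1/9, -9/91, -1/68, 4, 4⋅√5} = ℕ₀ × {-1/9}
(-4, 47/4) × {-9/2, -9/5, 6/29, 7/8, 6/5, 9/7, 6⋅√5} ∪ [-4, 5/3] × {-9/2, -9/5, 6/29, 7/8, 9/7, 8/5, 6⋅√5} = ([-4, 5/3] × {-9/2, -9/5, 6/29, 7/8, 9/7, 8/5, 6⋅√5}) ∪ ((-4, 47/4) × {-9/2, -9/5, 6/29, 7/8, 6/5, 9/7, 6⋅√5})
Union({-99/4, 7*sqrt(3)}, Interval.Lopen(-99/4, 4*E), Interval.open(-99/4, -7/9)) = Union({7*sqrt(3)}, Interval(-99/4, 4*E))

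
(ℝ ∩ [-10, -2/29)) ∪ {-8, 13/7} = [-10, -2/29) ∪ {13/7}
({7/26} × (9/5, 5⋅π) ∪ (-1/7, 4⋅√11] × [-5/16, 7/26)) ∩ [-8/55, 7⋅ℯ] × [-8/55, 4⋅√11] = ({7/26} × (9/5, 4⋅√11]) ∪ ((-1/7, 4⋅√11] × [-8/55, 7/26))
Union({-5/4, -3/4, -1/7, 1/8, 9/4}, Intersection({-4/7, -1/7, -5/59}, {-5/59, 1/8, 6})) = {-5/4, -3/4, -1/7, -5/59, 1/8, 9/4}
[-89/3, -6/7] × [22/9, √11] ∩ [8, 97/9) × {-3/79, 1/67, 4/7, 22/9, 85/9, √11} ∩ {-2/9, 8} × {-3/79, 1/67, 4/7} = ∅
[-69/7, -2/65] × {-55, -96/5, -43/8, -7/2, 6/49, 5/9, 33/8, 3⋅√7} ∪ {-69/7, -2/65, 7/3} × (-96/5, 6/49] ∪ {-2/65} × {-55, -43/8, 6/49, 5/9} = ({-69/7, -2/65, 7/3} × (-96/5, 6/49]) ∪ ([-69/7, -2/65] × {-55, -96/5, -43/8, -7/2, 6/49, 5/9, 33/8, 3⋅√7})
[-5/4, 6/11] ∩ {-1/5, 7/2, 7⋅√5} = {-1/5}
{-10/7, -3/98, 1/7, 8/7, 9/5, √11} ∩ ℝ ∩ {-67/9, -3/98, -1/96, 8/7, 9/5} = {-3/98, 8/7, 9/5}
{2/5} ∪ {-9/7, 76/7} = {-9/7, 2/5, 76/7}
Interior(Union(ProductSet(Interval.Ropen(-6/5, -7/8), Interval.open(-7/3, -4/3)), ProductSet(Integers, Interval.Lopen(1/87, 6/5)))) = ProductSet(Union(Complement(Interval.open(-6/5, -7/8), Integers), Interval.open(-6/5, -7/8)), Interval.open(-7/3, -4/3))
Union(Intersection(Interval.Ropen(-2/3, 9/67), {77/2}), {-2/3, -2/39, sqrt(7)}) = {-2/3, -2/39, sqrt(7)}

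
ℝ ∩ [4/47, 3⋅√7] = [4/47, 3⋅√7]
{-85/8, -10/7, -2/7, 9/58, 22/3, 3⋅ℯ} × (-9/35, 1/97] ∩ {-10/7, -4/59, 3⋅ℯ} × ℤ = {-10/7, 3⋅ℯ} × {0}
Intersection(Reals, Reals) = Reals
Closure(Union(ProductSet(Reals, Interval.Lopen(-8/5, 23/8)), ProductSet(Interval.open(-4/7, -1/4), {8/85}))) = ProductSet(Reals, Interval(-8/5, 23/8))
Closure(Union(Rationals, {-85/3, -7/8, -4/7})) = Reals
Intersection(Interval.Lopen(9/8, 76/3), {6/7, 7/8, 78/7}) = {78/7}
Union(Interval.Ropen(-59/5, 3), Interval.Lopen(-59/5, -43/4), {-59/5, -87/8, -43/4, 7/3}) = Interval.Ropen(-59/5, 3)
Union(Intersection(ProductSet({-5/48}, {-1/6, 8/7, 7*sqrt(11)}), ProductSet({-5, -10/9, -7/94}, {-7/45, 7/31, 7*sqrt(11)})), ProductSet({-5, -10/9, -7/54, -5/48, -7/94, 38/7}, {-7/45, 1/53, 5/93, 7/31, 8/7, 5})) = ProductSet({-5, -10/9, -7/54, -5/48, -7/94, 38/7}, {-7/45, 1/53, 5/93, 7/31, 8/7, 5})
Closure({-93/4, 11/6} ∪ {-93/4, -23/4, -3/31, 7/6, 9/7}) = {-93/4, -23/4, -3/31, 7/6, 9/7, 11/6}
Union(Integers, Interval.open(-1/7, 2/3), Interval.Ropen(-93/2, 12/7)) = Union(Integers, Interval.Ropen(-93/2, 12/7))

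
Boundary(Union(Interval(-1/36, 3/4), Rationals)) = Union(Interval(-oo, -1/36), Interval(3/4, oo))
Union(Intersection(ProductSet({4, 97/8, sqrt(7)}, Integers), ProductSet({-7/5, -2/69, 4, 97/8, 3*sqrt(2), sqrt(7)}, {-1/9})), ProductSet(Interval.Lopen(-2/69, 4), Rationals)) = ProductSet(Interval.Lopen(-2/69, 4), Rationals)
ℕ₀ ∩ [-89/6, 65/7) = {0, 1, …, 9}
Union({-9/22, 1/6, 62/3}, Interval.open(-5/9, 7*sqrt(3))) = Union({62/3}, Interval.open(-5/9, 7*sqrt(3)))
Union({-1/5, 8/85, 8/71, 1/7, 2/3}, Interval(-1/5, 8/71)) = Union({1/7, 2/3}, Interval(-1/5, 8/71))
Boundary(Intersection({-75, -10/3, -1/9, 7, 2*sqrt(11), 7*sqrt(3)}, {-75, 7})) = {-75, 7}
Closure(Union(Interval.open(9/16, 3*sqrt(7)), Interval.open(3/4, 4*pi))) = Interval(9/16, 4*pi)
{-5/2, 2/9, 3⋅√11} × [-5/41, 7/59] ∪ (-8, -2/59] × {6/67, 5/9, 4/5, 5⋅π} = ((-8, -2/59] × {6/67, 5/9, 4/5, 5⋅π}) ∪ ({-5/2, 2/9, 3⋅√11} × [-5/41, 7/59])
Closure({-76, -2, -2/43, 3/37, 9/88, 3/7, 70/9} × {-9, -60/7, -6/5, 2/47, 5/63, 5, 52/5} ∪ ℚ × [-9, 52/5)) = ℝ × [-9, 52/5]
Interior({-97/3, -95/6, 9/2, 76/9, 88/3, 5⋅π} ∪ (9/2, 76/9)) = (9/2, 76/9)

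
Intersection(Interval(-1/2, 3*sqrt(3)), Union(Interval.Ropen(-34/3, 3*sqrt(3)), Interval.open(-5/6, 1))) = Interval.Ropen(-1/2, 3*sqrt(3))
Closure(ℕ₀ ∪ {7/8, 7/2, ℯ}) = ℕ₀ ∪ {7/8, 7/2, ℯ}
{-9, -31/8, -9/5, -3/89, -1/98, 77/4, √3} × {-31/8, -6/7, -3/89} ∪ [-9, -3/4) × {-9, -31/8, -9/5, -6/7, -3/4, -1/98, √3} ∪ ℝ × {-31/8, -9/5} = (ℝ × {-31/8, -9/5}) ∪ ({-9, -31/8, -9/5, -3/89, -1/98, 77/4, √3} × {-31/8, -6/7, -3/89}) ∪ ([-9, -3/4) × {-9, -31/8, -9/5, -6/7, -3/4, -1/98, √3})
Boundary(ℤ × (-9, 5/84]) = ℤ × [-9, 5/84]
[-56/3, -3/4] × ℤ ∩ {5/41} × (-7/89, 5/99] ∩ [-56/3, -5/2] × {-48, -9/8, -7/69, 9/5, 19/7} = ∅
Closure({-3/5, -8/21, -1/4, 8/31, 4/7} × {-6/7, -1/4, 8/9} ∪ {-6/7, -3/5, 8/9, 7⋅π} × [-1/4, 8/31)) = ({-3/5, -8/21, -1/4, 8/31, 4/7} × {-6/7, -1/4, 8/9}) ∪ ({-6/7, -3/5, 8/9, 7⋅π} × [-1/4, 8/31])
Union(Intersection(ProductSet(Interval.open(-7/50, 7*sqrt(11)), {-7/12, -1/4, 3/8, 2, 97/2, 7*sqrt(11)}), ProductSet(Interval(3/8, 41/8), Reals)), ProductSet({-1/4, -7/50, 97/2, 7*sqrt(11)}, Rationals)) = Union(ProductSet({-1/4, -7/50, 97/2, 7*sqrt(11)}, Rationals), ProductSet(Interval(3/8, 41/8), {-7/12, -1/4, 3/8, 2, 97/2, 7*sqrt(11)}))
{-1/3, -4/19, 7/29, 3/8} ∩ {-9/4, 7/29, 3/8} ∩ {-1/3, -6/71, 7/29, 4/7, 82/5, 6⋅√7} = {7/29}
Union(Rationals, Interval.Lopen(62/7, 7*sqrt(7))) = Union(Interval(62/7, 7*sqrt(7)), Rationals)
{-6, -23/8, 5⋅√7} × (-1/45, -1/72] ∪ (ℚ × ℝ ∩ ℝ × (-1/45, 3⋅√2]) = (ℚ × (-1/45, 3⋅√2]) ∪ ({-6, -23/8, 5⋅√7} × (-1/45, -1/72])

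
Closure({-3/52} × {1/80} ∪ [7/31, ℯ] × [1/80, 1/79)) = ({-3/52} × {1/80}) ∪ ([7/31, ℯ] × [1/80, 1/79])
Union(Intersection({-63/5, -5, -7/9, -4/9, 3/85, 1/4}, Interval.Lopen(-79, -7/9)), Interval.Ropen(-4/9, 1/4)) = Union({-63/5, -5, -7/9}, Interval.Ropen(-4/9, 1/4))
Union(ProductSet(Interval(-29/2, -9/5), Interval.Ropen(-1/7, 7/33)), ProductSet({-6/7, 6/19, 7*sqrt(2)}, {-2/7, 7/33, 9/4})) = Union(ProductSet({-6/7, 6/19, 7*sqrt(2)}, {-2/7, 7/33, 9/4}), ProductSet(Interval(-29/2, -9/5), Interval.Ropen(-1/7, 7/33)))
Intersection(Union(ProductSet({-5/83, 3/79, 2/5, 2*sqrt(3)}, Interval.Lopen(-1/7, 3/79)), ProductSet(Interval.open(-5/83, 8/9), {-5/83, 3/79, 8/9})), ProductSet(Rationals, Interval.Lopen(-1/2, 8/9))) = Union(ProductSet({-5/83, 3/79, 2/5}, Interval.Lopen(-1/7, 3/79)), ProductSet(Intersection(Interval.open(-5/83, 8/9), Rationals), {-5/83, 3/79, 8/9}))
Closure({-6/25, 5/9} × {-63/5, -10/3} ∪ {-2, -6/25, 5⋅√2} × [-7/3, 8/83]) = ({-6/25, 5/9} × {-63/5, -10/3}) ∪ ({-2, -6/25, 5⋅√2} × [-7/3, 8/83])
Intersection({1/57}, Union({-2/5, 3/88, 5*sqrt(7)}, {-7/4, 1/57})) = {1/57}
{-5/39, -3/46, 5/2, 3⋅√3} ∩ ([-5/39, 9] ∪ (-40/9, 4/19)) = {-5/39, -3/46, 5/2, 3⋅√3}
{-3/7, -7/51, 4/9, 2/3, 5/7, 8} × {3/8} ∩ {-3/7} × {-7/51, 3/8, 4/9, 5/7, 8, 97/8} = {-3/7} × {3/8}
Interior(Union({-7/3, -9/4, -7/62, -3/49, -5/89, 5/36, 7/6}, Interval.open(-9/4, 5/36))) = Interval.open(-9/4, 5/36)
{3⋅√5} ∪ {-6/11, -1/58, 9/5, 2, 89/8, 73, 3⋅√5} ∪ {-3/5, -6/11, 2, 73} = {-3/5, -6/11, -1/58, 9/5, 2, 89/8, 73, 3⋅√5}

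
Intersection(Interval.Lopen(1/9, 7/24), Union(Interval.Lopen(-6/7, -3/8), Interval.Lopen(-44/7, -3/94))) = EmptySet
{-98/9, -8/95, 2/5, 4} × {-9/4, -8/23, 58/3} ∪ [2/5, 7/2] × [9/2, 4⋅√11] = ({-98/9, -8/95, 2/5, 4} × {-9/4, -8/23, 58/3}) ∪ ([2/5, 7/2] × [9/2, 4⋅√11])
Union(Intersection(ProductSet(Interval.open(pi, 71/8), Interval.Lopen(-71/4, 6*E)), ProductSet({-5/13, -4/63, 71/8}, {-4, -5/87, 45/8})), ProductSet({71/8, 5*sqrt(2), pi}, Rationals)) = ProductSet({71/8, 5*sqrt(2), pi}, Rationals)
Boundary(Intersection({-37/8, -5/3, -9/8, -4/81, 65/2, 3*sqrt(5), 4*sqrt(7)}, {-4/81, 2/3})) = {-4/81}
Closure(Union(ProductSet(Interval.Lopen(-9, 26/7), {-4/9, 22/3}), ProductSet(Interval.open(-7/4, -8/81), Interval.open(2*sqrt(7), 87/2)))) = Union(ProductSet({-7/4, -8/81}, Interval(2*sqrt(7), 87/2)), ProductSet(Interval(-9, 26/7), {-4/9, 22/3}), ProductSet(Interval(-7/4, -8/81), {87/2, 2*sqrt(7)}), ProductSet(Interval.open(-7/4, -8/81), Interval.open(2*sqrt(7), 87/2)))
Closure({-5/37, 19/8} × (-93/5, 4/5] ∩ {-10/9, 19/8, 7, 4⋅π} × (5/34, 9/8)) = {19/8} × [5/34, 4/5]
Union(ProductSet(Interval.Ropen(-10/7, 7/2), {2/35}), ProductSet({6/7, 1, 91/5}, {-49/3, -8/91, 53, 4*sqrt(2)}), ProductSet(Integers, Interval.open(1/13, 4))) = Union(ProductSet({6/7, 1, 91/5}, {-49/3, -8/91, 53, 4*sqrt(2)}), ProductSet(Integers, Interval.open(1/13, 4)), ProductSet(Interval.Ropen(-10/7, 7/2), {2/35}))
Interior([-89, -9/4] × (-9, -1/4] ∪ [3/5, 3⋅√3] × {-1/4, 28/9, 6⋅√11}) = (-89, -9/4) × (-9, -1/4)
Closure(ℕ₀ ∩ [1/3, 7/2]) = {1, 2, 3}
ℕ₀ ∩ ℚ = ℕ₀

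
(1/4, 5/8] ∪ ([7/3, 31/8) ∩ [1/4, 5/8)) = (1/4, 5/8]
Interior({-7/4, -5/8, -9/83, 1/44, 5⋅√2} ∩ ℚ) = ∅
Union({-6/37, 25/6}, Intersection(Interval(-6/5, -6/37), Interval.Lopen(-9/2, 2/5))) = Union({25/6}, Interval(-6/5, -6/37))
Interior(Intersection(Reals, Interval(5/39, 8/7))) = Interval.open(5/39, 8/7)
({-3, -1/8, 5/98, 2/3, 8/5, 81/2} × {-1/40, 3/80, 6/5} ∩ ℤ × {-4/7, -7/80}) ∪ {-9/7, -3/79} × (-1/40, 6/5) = {-9/7, -3/79} × (-1/40, 6/5)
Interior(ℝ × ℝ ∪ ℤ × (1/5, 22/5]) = ℝ × ℝ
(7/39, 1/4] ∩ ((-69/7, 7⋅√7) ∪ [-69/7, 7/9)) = (7/39, 1/4]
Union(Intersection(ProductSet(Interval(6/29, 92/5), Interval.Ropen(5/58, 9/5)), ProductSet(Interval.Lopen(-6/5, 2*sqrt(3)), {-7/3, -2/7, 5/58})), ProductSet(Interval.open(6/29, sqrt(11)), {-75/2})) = Union(ProductSet(Interval.open(6/29, sqrt(11)), {-75/2}), ProductSet(Interval(6/29, 2*sqrt(3)), {5/58}))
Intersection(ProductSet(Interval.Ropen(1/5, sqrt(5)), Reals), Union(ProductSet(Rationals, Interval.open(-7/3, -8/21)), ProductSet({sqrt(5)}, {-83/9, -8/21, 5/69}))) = ProductSet(Intersection(Interval.Ropen(1/5, sqrt(5)), Rationals), Interval.open(-7/3, -8/21))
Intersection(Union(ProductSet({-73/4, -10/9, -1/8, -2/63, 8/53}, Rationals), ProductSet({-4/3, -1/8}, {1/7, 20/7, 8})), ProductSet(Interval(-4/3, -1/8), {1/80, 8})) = Union(ProductSet({-4/3, -1/8}, {8}), ProductSet({-10/9, -1/8}, {1/80, 8}))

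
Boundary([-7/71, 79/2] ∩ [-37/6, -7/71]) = {-7/71}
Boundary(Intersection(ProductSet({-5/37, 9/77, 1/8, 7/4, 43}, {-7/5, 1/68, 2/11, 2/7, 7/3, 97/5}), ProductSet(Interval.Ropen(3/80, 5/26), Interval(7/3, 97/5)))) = ProductSet({9/77, 1/8}, {7/3, 97/5})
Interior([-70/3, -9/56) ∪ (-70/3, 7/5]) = (-70/3, 7/5)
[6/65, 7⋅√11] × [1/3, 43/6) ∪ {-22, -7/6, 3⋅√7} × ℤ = ({-22, -7/6, 3⋅√7} × ℤ) ∪ ([6/65, 7⋅√11] × [1/3, 43/6))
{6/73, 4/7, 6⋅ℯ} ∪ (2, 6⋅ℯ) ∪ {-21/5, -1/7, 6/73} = {-21/5, -1/7, 6/73, 4/7} ∪ (2, 6⋅ℯ]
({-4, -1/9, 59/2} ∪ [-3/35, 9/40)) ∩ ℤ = {-4} ∪ {0}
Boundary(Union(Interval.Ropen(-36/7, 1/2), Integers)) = Union(Complement(Integers, Interval.open(-36/7, 1/2)), {-36/7, 1/2})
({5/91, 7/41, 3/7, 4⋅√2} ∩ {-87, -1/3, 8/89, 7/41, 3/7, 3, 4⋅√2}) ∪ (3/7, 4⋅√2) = {7/41} ∪ [3/7, 4⋅√2]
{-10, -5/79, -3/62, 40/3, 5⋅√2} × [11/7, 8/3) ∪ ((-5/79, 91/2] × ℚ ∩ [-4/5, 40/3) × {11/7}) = ((-5/79, 40/3) × {11/7}) ∪ ({-10, -5/79, -3/62, 40/3, 5⋅√2} × [11/7, 8/3))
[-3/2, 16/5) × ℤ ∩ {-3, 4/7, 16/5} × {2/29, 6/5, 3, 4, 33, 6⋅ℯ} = {4/7} × {3, 4, 33}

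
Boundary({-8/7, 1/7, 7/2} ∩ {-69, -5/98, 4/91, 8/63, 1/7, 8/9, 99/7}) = {1/7}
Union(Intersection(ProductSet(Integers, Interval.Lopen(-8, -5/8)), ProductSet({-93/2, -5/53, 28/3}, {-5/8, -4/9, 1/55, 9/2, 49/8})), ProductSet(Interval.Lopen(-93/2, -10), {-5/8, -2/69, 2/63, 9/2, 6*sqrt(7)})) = ProductSet(Interval.Lopen(-93/2, -10), {-5/8, -2/69, 2/63, 9/2, 6*sqrt(7)})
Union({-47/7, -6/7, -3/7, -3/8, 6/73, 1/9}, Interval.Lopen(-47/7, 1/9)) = Interval(-47/7, 1/9)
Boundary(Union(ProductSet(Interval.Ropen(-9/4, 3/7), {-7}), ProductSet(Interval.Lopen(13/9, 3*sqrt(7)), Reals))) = Union(ProductSet({13/9, 3*sqrt(7)}, Reals), ProductSet(Interval(-9/4, 3/7), {-7}))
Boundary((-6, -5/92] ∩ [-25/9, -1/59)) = {-25/9, -5/92}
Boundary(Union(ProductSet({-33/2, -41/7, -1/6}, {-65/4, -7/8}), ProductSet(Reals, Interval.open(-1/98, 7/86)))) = Union(ProductSet({-33/2, -41/7, -1/6}, {-65/4, -7/8}), ProductSet(Reals, {-1/98, 7/86}))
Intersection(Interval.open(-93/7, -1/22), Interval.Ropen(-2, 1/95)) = Interval.Ropen(-2, -1/22)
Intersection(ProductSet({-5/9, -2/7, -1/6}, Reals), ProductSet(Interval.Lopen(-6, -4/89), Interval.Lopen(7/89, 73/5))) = ProductSet({-5/9, -2/7, -1/6}, Interval.Lopen(7/89, 73/5))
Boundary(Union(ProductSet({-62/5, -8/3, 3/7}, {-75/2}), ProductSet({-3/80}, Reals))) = Union(ProductSet({-3/80}, Reals), ProductSet({-62/5, -8/3, 3/7}, {-75/2}))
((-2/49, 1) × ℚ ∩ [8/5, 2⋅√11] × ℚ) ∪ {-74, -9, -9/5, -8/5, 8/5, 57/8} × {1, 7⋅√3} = {-74, -9, -9/5, -8/5, 8/5, 57/8} × {1, 7⋅√3}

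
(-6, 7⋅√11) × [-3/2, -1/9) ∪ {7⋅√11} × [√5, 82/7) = ({7⋅√11} × [√5, 82/7)) ∪ ((-6, 7⋅√11) × [-3/2, -1/9))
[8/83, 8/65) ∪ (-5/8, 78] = (-5/8, 78]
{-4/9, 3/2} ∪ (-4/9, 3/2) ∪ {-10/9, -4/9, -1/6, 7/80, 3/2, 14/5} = {-10/9, 14/5} ∪ [-4/9, 3/2]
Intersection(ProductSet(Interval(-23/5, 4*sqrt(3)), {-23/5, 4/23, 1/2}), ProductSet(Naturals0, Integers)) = EmptySet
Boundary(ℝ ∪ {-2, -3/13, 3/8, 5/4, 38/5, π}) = ∅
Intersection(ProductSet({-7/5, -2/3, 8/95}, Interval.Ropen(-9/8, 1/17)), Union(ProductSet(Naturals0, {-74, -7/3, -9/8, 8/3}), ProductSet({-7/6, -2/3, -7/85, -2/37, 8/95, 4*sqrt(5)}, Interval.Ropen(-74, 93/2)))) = ProductSet({-2/3, 8/95}, Interval.Ropen(-9/8, 1/17))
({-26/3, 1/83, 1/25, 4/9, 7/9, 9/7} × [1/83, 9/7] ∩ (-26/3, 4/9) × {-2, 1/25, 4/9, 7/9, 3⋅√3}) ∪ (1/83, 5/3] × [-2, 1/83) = ({1/83, 1/25} × {1/25, 4/9, 7/9}) ∪ ((1/83, 5/3] × [-2, 1/83))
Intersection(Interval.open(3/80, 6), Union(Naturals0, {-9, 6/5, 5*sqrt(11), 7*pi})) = Union({6/5}, Range(1, 6, 1))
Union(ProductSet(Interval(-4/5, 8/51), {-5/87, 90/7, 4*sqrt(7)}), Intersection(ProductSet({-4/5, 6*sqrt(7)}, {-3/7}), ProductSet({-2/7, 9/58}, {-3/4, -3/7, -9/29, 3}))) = ProductSet(Interval(-4/5, 8/51), {-5/87, 90/7, 4*sqrt(7)})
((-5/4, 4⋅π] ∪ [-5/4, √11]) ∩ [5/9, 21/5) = [5/9, 21/5)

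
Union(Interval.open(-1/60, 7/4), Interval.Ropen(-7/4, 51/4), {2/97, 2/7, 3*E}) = Interval.Ropen(-7/4, 51/4)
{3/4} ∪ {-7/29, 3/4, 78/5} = {-7/29, 3/4, 78/5}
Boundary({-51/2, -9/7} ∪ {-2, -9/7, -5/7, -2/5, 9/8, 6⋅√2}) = {-51/2, -2, -9/7, -5/7, -2/5, 9/8, 6⋅√2}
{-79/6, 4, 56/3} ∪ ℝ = ℝ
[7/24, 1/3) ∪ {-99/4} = {-99/4} ∪ [7/24, 1/3)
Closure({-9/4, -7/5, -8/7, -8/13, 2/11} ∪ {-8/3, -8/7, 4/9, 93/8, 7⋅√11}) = {-8/3, -9/4, -7/5, -8/7, -8/13, 2/11, 4/9, 93/8, 7⋅√11}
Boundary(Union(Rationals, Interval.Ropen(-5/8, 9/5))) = Union(Interval(-oo, -5/8), Interval(9/5, oo))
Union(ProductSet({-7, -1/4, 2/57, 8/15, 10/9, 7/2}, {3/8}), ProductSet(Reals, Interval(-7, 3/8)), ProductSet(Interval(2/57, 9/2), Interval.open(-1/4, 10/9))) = Union(ProductSet(Interval(2/57, 9/2), Interval.open(-1/4, 10/9)), ProductSet(Reals, Interval(-7, 3/8)))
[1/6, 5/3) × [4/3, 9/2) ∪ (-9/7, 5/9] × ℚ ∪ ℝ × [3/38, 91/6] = ((-9/7, 5/9] × ℚ) ∪ (ℝ × [3/38, 91/6])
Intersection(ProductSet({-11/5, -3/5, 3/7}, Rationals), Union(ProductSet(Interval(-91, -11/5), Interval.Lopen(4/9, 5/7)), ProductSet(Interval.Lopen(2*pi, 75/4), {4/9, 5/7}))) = ProductSet({-11/5}, Intersection(Interval.Lopen(4/9, 5/7), Rationals))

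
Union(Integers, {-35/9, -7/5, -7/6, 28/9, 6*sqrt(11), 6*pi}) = Union({-35/9, -7/5, -7/6, 28/9, 6*sqrt(11), 6*pi}, Integers)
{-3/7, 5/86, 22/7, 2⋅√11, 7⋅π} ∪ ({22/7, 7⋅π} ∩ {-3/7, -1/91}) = {-3/7, 5/86, 22/7, 2⋅√11, 7⋅π}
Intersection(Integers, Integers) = Integers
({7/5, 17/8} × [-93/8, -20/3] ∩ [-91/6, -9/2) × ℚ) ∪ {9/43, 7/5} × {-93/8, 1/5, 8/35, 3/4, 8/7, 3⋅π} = {9/43, 7/5} × {-93/8, 1/5, 8/35, 3/4, 8/7, 3⋅π}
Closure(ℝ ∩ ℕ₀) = ℕ₀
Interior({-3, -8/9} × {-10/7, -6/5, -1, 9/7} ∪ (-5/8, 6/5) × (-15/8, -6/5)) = (-5/8, 6/5) × (-15/8, -6/5)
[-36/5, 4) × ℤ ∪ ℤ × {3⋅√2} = ([-36/5, 4) × ℤ) ∪ (ℤ × {3⋅√2})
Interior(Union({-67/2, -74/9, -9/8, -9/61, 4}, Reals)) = Reals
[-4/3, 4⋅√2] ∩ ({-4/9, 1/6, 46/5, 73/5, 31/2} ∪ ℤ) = {-1, 0, …, 5} ∪ {-4/9, 1/6}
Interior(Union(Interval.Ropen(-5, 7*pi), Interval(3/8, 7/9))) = Interval.open(-5, 7*pi)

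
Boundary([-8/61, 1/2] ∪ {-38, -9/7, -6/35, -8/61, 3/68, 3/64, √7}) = {-38, -9/7, -6/35, -8/61, 1/2, √7}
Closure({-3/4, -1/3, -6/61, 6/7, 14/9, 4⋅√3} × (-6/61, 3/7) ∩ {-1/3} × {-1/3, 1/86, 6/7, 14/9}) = {-1/3} × {1/86}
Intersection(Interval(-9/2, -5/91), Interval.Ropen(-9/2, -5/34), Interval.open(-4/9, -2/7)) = Interval.open(-4/9, -2/7)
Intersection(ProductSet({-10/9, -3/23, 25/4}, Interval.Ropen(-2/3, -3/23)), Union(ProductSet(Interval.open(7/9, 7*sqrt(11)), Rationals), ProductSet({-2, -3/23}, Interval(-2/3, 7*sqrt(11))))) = Union(ProductSet({-3/23}, Interval.Ropen(-2/3, -3/23)), ProductSet({25/4}, Intersection(Interval.Ropen(-2/3, -3/23), Rationals)))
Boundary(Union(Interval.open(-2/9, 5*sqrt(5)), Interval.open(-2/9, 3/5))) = {-2/9, 5*sqrt(5)}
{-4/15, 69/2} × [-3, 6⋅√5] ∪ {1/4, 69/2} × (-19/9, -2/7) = ({1/4, 69/2} × (-19/9, -2/7)) ∪ ({-4/15, 69/2} × [-3, 6⋅√5])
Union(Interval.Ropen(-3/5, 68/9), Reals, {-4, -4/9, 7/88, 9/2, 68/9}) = Interval(-oo, oo)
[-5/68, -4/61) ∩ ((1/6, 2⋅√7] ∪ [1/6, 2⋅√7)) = ∅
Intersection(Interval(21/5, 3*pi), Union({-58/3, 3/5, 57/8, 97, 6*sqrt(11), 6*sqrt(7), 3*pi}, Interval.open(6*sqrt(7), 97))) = {57/8, 3*pi}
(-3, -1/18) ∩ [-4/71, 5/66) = [-4/71, -1/18)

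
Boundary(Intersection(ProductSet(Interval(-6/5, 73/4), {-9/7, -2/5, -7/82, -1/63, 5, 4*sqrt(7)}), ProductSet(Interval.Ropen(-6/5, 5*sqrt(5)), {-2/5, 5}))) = ProductSet(Interval(-6/5, 5*sqrt(5)), {-2/5, 5})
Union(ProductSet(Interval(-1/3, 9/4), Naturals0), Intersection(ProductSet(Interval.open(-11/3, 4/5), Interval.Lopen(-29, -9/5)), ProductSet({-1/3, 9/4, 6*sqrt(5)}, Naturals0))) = ProductSet(Interval(-1/3, 9/4), Naturals0)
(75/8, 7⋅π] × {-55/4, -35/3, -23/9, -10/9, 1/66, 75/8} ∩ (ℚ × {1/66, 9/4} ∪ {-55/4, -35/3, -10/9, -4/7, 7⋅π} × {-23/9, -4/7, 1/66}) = ({7⋅π} × {-23/9, 1/66}) ∪ ((ℚ ∩ (75/8, 7⋅π]) × {1/66})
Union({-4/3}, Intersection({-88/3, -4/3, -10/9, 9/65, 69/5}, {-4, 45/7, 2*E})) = {-4/3}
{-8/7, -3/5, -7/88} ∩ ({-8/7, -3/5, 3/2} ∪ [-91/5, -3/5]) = {-8/7, -3/5}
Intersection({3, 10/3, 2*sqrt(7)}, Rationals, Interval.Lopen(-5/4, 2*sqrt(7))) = {3, 10/3}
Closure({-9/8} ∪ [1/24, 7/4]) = {-9/8} ∪ [1/24, 7/4]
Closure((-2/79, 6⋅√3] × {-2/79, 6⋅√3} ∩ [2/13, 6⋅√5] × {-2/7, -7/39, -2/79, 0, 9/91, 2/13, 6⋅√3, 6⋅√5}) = [2/13, 6⋅√3] × {-2/79, 6⋅√3}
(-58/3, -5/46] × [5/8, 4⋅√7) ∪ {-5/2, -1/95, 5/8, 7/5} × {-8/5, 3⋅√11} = ({-5/2, -1/95, 5/8, 7/5} × {-8/5, 3⋅√11}) ∪ ((-58/3, -5/46] × [5/8, 4⋅√7))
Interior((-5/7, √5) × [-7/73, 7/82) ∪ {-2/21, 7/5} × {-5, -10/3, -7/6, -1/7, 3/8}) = (-5/7, √5) × (-7/73, 7/82)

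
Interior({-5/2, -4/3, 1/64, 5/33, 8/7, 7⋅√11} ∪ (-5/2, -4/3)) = (-5/2, -4/3)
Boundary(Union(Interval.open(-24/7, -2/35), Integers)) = Union(Complement(Integers, Interval.open(-24/7, -2/35)), {-24/7, -2/35})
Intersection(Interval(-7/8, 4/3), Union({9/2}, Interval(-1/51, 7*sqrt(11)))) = Interval(-1/51, 4/3)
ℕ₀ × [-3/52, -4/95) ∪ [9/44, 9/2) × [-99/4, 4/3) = (ℕ₀ × [-3/52, -4/95)) ∪ ([9/44, 9/2) × [-99/4, 4/3))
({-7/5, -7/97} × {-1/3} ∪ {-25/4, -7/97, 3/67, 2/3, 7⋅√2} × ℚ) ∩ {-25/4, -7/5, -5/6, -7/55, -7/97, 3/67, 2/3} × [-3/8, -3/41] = ({-7/5, -7/97} × {-1/3}) ∪ ({-25/4, -7/97, 3/67, 2/3} × (ℚ ∩ [-3/8, -3/41]))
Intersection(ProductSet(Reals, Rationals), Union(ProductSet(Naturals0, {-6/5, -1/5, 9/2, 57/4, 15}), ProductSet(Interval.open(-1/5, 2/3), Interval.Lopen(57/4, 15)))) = Union(ProductSet(Interval.open(-1/5, 2/3), Intersection(Interval.Lopen(57/4, 15), Rationals)), ProductSet(Naturals0, {-6/5, -1/5, 9/2, 57/4, 15}))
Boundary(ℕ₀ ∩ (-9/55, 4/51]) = {0}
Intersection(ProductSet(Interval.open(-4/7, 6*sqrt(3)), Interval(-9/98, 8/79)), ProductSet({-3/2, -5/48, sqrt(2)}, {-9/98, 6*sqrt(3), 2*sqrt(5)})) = ProductSet({-5/48, sqrt(2)}, {-9/98})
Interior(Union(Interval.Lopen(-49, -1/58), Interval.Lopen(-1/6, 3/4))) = Interval.open(-49, 3/4)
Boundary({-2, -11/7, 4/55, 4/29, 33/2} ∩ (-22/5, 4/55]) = {-2, -11/7, 4/55}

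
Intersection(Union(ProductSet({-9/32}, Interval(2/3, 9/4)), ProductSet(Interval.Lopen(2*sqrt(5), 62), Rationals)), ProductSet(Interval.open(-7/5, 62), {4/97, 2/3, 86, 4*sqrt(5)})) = Union(ProductSet({-9/32}, {2/3}), ProductSet(Interval.open(2*sqrt(5), 62), {4/97, 2/3, 86}))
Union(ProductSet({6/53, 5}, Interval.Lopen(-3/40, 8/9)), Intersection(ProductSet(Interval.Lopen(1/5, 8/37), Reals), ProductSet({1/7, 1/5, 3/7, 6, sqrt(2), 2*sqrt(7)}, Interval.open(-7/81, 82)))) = ProductSet({6/53, 5}, Interval.Lopen(-3/40, 8/9))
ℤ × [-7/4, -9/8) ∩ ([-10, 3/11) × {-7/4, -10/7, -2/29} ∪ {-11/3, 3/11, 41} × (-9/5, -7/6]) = ({41} × [-7/4, -7/6]) ∪ ({-10, -9, …, 0} × {-7/4, -10/7})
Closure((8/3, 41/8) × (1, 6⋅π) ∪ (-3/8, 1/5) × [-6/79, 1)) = ({-3/8, 1/5} × [-6/79, 1]) ∪ ([-3/8, 1/5] × {-6/79, 1}) ∪ ({8/3, 41/8} × [1, 6⋅π]) ∪ ((-3/8, 1/5) × [-6/79, 1)) ∪ ([8/3, 41/8] × {1, 6⋅π}) ∪ ((8/3, 41/8) × (1, 6⋅π))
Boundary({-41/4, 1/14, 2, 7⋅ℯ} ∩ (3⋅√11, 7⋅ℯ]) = {7⋅ℯ}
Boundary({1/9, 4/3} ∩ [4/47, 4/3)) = {1/9}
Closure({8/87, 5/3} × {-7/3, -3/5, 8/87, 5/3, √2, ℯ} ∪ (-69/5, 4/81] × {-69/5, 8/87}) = ([-69/5, 4/81] × {-69/5, 8/87}) ∪ ({8/87, 5/3} × {-7/3, -3/5, 8/87, 5/3, √2, ℯ})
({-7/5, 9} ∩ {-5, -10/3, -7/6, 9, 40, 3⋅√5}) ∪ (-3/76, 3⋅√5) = (-3/76, 3⋅√5) ∪ {9}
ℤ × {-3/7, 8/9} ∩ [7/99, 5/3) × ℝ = {1} × {-3/7, 8/9}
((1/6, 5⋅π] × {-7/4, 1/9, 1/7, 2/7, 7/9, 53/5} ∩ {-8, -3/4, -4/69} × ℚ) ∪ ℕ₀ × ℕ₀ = ℕ₀ × ℕ₀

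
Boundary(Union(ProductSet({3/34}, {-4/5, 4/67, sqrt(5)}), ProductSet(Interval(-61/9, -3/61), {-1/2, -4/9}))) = Union(ProductSet({3/34}, {-4/5, 4/67, sqrt(5)}), ProductSet(Interval(-61/9, -3/61), {-1/2, -4/9}))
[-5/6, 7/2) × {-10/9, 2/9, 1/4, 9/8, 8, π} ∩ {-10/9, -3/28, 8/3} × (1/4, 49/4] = {-3/28, 8/3} × {9/8, 8, π}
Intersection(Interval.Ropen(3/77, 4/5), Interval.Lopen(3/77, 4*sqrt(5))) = Interval.open(3/77, 4/5)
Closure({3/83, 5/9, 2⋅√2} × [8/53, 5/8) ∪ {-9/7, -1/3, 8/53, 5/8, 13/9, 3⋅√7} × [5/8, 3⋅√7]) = ({3/83, 5/9, 2⋅√2} × [8/53, 5/8]) ∪ ({-9/7, -1/3, 8/53, 5/8, 13/9, 3⋅√7} × [5/8, 3⋅√7])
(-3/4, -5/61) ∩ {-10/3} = ∅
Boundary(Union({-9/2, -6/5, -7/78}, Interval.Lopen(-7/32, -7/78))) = {-9/2, -6/5, -7/32, -7/78}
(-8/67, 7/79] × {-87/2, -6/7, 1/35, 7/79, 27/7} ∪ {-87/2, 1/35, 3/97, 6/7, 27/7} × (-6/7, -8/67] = ({-87/2, 1/35, 3/97, 6/7, 27/7} × (-6/7, -8/67]) ∪ ((-8/67, 7/79] × {-87/2, -6/7, 1/35, 7/79, 27/7})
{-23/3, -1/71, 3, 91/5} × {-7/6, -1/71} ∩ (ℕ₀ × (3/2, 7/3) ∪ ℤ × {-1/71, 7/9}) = {3} × {-1/71}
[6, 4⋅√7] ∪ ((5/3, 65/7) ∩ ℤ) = {2, 3, …, 9} ∪ [6, 4⋅√7]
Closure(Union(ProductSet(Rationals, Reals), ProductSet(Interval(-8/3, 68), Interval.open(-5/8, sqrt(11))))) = Union(ProductSet(Interval(-8/3, 68), Interval.open(-5/8, sqrt(11))), ProductSet(Reals, Union(Interval(-oo, -5/8), Interval(sqrt(11), oo))), ProductSet(Union(Interval(-oo, -8/3), Interval(68, oo), Rationals), Reals))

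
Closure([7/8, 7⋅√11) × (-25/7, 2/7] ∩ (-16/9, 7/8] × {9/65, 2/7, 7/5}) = {7/8} × {9/65, 2/7}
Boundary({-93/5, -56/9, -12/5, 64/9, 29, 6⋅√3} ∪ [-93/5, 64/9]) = {-93/5, 64/9, 29, 6⋅√3}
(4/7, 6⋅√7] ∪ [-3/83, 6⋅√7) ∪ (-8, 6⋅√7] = (-8, 6⋅√7]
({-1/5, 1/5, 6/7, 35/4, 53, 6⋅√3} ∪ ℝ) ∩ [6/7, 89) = [6/7, 89)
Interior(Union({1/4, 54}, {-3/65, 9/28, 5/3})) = EmptySet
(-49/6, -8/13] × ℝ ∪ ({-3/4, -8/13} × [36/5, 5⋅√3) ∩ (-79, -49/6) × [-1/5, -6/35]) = (-49/6, -8/13] × ℝ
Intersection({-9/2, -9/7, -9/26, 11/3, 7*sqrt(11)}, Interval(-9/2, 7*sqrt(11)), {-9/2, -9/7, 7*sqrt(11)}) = {-9/2, -9/7, 7*sqrt(11)}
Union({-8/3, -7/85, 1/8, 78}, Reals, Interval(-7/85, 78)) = Interval(-oo, oo)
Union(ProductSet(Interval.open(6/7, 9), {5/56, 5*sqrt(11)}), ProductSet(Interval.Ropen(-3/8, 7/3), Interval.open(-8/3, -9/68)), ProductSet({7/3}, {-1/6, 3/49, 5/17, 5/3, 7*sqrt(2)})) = Union(ProductSet({7/3}, {-1/6, 3/49, 5/17, 5/3, 7*sqrt(2)}), ProductSet(Interval.Ropen(-3/8, 7/3), Interval.open(-8/3, -9/68)), ProductSet(Interval.open(6/7, 9), {5/56, 5*sqrt(11)}))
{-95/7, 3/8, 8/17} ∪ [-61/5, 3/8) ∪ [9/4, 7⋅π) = {-95/7, 8/17} ∪ [-61/5, 3/8] ∪ [9/4, 7⋅π)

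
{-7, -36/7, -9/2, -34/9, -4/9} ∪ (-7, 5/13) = [-7, 5/13)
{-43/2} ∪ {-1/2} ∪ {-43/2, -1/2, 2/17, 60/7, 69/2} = {-43/2, -1/2, 2/17, 60/7, 69/2}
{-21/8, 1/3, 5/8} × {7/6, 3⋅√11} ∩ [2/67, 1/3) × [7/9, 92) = ∅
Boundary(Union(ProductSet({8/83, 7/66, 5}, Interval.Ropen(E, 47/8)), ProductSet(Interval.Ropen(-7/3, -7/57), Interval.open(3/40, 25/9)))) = Union(ProductSet({-7/3, -7/57}, Interval(3/40, 25/9)), ProductSet({8/83, 7/66, 5}, Interval(E, 47/8)), ProductSet(Interval(-7/3, -7/57), {3/40, 25/9}))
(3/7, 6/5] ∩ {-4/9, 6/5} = {6/5}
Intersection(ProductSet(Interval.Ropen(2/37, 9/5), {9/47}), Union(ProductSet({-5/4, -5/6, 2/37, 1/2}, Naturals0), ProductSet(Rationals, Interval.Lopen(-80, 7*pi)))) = ProductSet(Intersection(Interval.Ropen(2/37, 9/5), Rationals), {9/47})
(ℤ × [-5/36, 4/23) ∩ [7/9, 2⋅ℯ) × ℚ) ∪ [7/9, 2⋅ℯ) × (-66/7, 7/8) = [7/9, 2⋅ℯ) × (-66/7, 7/8)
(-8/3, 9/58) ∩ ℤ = {-2, -1, 0}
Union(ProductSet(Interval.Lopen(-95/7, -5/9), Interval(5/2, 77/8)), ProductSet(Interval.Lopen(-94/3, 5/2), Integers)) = Union(ProductSet(Interval.Lopen(-94/3, 5/2), Integers), ProductSet(Interval.Lopen(-95/7, -5/9), Interval(5/2, 77/8)))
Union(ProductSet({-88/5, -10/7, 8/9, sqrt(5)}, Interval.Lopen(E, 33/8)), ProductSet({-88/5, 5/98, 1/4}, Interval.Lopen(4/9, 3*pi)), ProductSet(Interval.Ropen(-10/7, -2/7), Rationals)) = Union(ProductSet({-88/5, 5/98, 1/4}, Interval.Lopen(4/9, 3*pi)), ProductSet({-88/5, -10/7, 8/9, sqrt(5)}, Interval.Lopen(E, 33/8)), ProductSet(Interval.Ropen(-10/7, -2/7), Rationals))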